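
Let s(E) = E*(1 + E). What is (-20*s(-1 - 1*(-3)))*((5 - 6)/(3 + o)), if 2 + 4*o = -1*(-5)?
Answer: 32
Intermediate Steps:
o = ¾ (o = -½ + (-1*(-5))/4 = -½ + (¼)*5 = -½ + 5/4 = ¾ ≈ 0.75000)
(-20*s(-1 - 1*(-3)))*((5 - 6)/(3 + o)) = (-20*(-1 - 1*(-3))*(1 + (-1 - 1*(-3))))*((5 - 6)/(3 + ¾)) = (-20*(-1 + 3)*(1 + (-1 + 3)))*(-1/15/4) = (-40*(1 + 2))*(-1*4/15) = -40*3*(-4/15) = -20*6*(-4/15) = -120*(-4/15) = 32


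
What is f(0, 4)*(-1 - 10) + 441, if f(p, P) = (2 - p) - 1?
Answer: 430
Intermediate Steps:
f(p, P) = 1 - p
f(0, 4)*(-1 - 10) + 441 = (1 - 1*0)*(-1 - 10) + 441 = (1 + 0)*(-11) + 441 = 1*(-11) + 441 = -11 + 441 = 430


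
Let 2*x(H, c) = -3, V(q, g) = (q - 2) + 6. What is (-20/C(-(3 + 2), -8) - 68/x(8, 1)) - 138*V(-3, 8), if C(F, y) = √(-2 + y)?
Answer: -278/3 + 2*I*√10 ≈ -92.667 + 6.3246*I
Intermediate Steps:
V(q, g) = 4 + q (V(q, g) = (-2 + q) + 6 = 4 + q)
x(H, c) = -3/2 (x(H, c) = (½)*(-3) = -3/2)
(-20/C(-(3 + 2), -8) - 68/x(8, 1)) - 138*V(-3, 8) = (-20/√(-2 - 8) - 68/(-3/2)) - 138*(4 - 3) = (-20*(-I*√10/10) - 68*(-⅔)) - 138*1 = (-20*(-I*√10/10) + 136/3) - 138 = (-(-2)*I*√10 + 136/3) - 138 = (2*I*√10 + 136/3) - 138 = (136/3 + 2*I*√10) - 138 = -278/3 + 2*I*√10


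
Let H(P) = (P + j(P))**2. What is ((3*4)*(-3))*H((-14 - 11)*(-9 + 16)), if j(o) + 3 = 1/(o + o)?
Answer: -34932731409/30625 ≈ -1.1407e+6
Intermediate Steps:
j(o) = -3 + 1/(2*o) (j(o) = -3 + 1/(o + o) = -3 + 1/(2*o))
H(P) = (-3 + P + 1/(2*P))**2 (H(P) = (P + (-3 + 1/(2*P)))**2 = (-3 + P + 1/(2*P))**2)
((3*4)*(-3))*H((-14 - 11)*(-9 + 16)) = ((3*4)*(-3))*((1 + 2*((-14 - 11)*(-9 + 16))*(-3 + (-14 - 11)*(-9 + 16)))**2/(4*((-14 - 11)*(-9 + 16))**2)) = (12*(-3))*((1 + 2*(-25*7)*(-3 - 25*7))**2/(4*(-25*7)**2)) = -9*(1 + 2*(-175)*(-3 - 175))**2/(-175)**2 = -9*(1 + 2*(-175)*(-178))**2/30625 = -9*(1 + 62300)**2/30625 = -9*62301**2/30625 = -9*3881414601/30625 = -36*3881414601/122500 = -34932731409/30625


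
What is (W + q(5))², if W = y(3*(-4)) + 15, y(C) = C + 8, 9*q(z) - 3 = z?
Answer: 11449/81 ≈ 141.35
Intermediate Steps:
q(z) = ⅓ + z/9
y(C) = 8 + C
W = 11 (W = (8 + 3*(-4)) + 15 = (8 - 12) + 15 = -4 + 15 = 11)
(W + q(5))² = (11 + (⅓ + (⅑)*5))² = (11 + (⅓ + 5/9))² = (11 + 8/9)² = (107/9)² = 11449/81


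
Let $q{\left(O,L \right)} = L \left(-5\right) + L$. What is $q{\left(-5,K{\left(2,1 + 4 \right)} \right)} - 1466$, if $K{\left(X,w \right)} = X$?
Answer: $-1474$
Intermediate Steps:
$q{\left(O,L \right)} = - 4 L$ ($q{\left(O,L \right)} = - 5 L + L = - 4 L$)
$q{\left(-5,K{\left(2,1 + 4 \right)} \right)} - 1466 = \left(-4\right) 2 - 1466 = -8 - 1466 = -1474$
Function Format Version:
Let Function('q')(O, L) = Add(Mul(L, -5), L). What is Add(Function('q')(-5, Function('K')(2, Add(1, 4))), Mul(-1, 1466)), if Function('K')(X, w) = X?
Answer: -1474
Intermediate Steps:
Function('q')(O, L) = Mul(-4, L) (Function('q')(O, L) = Add(Mul(-5, L), L) = Mul(-4, L))
Add(Function('q')(-5, Function('K')(2, Add(1, 4))), Mul(-1, 1466)) = Add(Mul(-4, 2), Mul(-1, 1466)) = Add(-8, -1466) = -1474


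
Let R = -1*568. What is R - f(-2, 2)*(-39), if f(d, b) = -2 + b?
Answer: -568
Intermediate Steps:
R = -568
R - f(-2, 2)*(-39) = -568 - (-2 + 2)*(-39) = -568 - 0*(-39) = -568 - 1*0 = -568 + 0 = -568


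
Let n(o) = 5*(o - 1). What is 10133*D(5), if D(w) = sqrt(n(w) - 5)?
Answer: 10133*sqrt(15) ≈ 39245.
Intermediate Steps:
n(o) = -5 + 5*o (n(o) = 5*(-1 + o) = -5 + 5*o)
D(w) = sqrt(-10 + 5*w) (D(w) = sqrt((-5 + 5*w) - 5) = sqrt(-10 + 5*w))
10133*D(5) = 10133*sqrt(-10 + 5*5) = 10133*sqrt(-10 + 25) = 10133*sqrt(15)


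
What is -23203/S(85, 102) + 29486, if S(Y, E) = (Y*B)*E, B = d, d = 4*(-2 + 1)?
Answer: 1022597683/34680 ≈ 29487.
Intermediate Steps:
d = -4 (d = 4*(-1) = -4)
B = -4
S(Y, E) = -4*E*Y (S(Y, E) = (Y*(-4))*E = (-4*Y)*E = -4*E*Y)
-23203/S(85, 102) + 29486 = -23203/((-4*102*85)) + 29486 = -23203/(-34680) + 29486 = -23203*(-1/34680) + 29486 = 23203/34680 + 29486 = 1022597683/34680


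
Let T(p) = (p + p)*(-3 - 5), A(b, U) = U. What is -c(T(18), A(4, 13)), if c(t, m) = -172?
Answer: 172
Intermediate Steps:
T(p) = -16*p (T(p) = (2*p)*(-8) = -16*p)
-c(T(18), A(4, 13)) = -1*(-172) = 172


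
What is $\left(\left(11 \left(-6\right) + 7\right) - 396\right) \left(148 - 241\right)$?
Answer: $42315$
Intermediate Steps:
$\left(\left(11 \left(-6\right) + 7\right) - 396\right) \left(148 - 241\right) = \left(\left(-66 + 7\right) - 396\right) \left(-93\right) = \left(-59 - 396\right) \left(-93\right) = \left(-455\right) \left(-93\right) = 42315$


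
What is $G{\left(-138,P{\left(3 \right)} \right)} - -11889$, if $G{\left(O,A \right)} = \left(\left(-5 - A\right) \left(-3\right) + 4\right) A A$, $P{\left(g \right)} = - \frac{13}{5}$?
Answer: $\frac{1495589}{125} \approx 11965.0$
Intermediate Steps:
$P{\left(g \right)} = - \frac{13}{5}$ ($P{\left(g \right)} = \left(-13\right) \frac{1}{5} = - \frac{13}{5}$)
$G{\left(O,A \right)} = A^{2} \left(19 + 3 A\right)$ ($G{\left(O,A \right)} = \left(\left(15 + 3 A\right) + 4\right) A A = \left(19 + 3 A\right) A A = A \left(19 + 3 A\right) A = A^{2} \left(19 + 3 A\right)$)
$G{\left(-138,P{\left(3 \right)} \right)} - -11889 = \left(- \frac{13}{5}\right)^{2} \left(19 + 3 \left(- \frac{13}{5}\right)\right) - -11889 = \frac{169 \left(19 - \frac{39}{5}\right)}{25} + 11889 = \frac{169}{25} \cdot \frac{56}{5} + 11889 = \frac{9464}{125} + 11889 = \frac{1495589}{125}$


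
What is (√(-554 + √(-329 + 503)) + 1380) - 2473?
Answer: -1093 + I*√(554 - √174) ≈ -1093.0 + 23.255*I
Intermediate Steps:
(√(-554 + √(-329 + 503)) + 1380) - 2473 = (√(-554 + √174) + 1380) - 2473 = (1380 + √(-554 + √174)) - 2473 = -1093 + √(-554 + √174)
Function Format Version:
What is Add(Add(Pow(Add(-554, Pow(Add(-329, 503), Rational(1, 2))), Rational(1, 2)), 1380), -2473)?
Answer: Add(-1093, Mul(I, Pow(Add(554, Mul(-1, Pow(174, Rational(1, 2)))), Rational(1, 2)))) ≈ Add(-1093.0, Mul(23.255, I))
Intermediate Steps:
Add(Add(Pow(Add(-554, Pow(Add(-329, 503), Rational(1, 2))), Rational(1, 2)), 1380), -2473) = Add(Add(Pow(Add(-554, Pow(174, Rational(1, 2))), Rational(1, 2)), 1380), -2473) = Add(Add(1380, Pow(Add(-554, Pow(174, Rational(1, 2))), Rational(1, 2))), -2473) = Add(-1093, Pow(Add(-554, Pow(174, Rational(1, 2))), Rational(1, 2)))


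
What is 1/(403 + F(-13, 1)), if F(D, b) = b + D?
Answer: 1/391 ≈ 0.0025575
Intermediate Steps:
F(D, b) = D + b
1/(403 + F(-13, 1)) = 1/(403 + (-13 + 1)) = 1/(403 - 12) = 1/391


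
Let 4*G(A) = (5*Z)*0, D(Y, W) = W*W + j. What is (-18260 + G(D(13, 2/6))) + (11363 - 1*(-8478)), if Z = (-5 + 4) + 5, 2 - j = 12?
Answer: 1581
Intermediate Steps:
j = -10 (j = 2 - 1*12 = 2 - 12 = -10)
Z = 4 (Z = -1 + 5 = 4)
D(Y, W) = -10 + W**2 (D(Y, W) = W*W - 10 = W**2 - 10 = -10 + W**2)
G(A) = 0 (G(A) = ((5*4)*0)/4 = (20*0)/4 = (1/4)*0 = 0)
(-18260 + G(D(13, 2/6))) + (11363 - 1*(-8478)) = (-18260 + 0) + (11363 - 1*(-8478)) = -18260 + (11363 + 8478) = -18260 + 19841 = 1581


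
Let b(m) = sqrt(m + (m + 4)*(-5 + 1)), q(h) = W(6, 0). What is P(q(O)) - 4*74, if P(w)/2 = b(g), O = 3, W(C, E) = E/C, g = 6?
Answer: -296 + 2*I*sqrt(34) ≈ -296.0 + 11.662*I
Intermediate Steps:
q(h) = 0 (q(h) = 0/6 = 0*(1/6) = 0)
b(m) = sqrt(-16 - 3*m) (b(m) = sqrt(m + (4 + m)*(-4)) = sqrt(m + (-16 - 4*m)) = sqrt(-16 - 3*m))
P(w) = 2*I*sqrt(34) (P(w) = 2*sqrt(-16 - 3*6) = 2*sqrt(-16 - 18) = 2*sqrt(-34) = 2*(I*sqrt(34)) = 2*I*sqrt(34))
P(q(O)) - 4*74 = 2*I*sqrt(34) - 4*74 = 2*I*sqrt(34) - 296 = -296 + 2*I*sqrt(34)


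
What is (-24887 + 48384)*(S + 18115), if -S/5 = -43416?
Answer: 5526376915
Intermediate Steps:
S = 217080 (S = -5*(-43416) = 217080)
(-24887 + 48384)*(S + 18115) = (-24887 + 48384)*(217080 + 18115) = 23497*235195 = 5526376915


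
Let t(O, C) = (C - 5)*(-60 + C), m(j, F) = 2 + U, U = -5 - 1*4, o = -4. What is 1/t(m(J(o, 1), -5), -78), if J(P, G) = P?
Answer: 1/11454 ≈ 8.7306e-5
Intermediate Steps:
U = -9 (U = -5 - 4 = -9)
m(j, F) = -7 (m(j, F) = 2 - 9 = -7)
t(O, C) = (-60 + C)*(-5 + C) (t(O, C) = (-5 + C)*(-60 + C) = (-60 + C)*(-5 + C))
1/t(m(J(o, 1), -5), -78) = 1/(300 + (-78)**2 - 65*(-78)) = 1/(300 + 6084 + 5070) = 1/11454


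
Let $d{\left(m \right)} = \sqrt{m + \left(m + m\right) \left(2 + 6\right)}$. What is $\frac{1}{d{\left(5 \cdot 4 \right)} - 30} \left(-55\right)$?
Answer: $\frac{165}{56} + \frac{11 \sqrt{85}}{56} \approx 4.7574$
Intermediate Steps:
$d{\left(m \right)} = \sqrt{17} \sqrt{m}$ ($d{\left(m \right)} = \sqrt{m + 2 m 8} = \sqrt{m + 16 m} = \sqrt{17 m} = \sqrt{17} \sqrt{m}$)
$\frac{1}{d{\left(5 \cdot 4 \right)} - 30} \left(-55\right) = \frac{1}{\sqrt{17} \sqrt{5 \cdot 4} - 30} \left(-55\right) = \frac{1}{\sqrt{17} \sqrt{20} - 30} \left(-55\right) = \frac{1}{\sqrt{17} \cdot 2 \sqrt{5} - 30} \left(-55\right) = \frac{1}{2 \sqrt{85} - 30} \left(-55\right) = \frac{1}{-30 + 2 \sqrt{85}} \left(-55\right) = - \frac{55}{-30 + 2 \sqrt{85}}$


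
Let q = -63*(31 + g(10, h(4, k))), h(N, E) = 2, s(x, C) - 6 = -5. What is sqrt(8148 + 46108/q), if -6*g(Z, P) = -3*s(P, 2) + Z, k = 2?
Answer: 2*sqrt(28696315011)/3759 ≈ 90.130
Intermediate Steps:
s(x, C) = 1 (s(x, C) = 6 - 5 = 1)
g(Z, P) = 1/2 - Z/6 (g(Z, P) = -(-3*1 + Z)/6 = -(-3 + Z)/6 = 1/2 - Z/6)
q = -3759/2 (q = -63*(31 + (1/2 - 1/6*10)) = -63*(31 + (1/2 - 5/3)) = -63*(31 - 7/6) = -63*179/6 = -3759/2 ≈ -1879.5)
sqrt(8148 + 46108/q) = sqrt(8148 + 46108/(-3759/2)) = sqrt(8148 + 46108*(-2/3759)) = sqrt(8148 - 92216/3759) = sqrt(30536116/3759) = 2*sqrt(28696315011)/3759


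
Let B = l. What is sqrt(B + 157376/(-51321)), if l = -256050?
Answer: I*sqrt(674404099441746)/51321 ≈ 506.02*I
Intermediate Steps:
B = -256050
sqrt(B + 157376/(-51321)) = sqrt(-256050 + 157376/(-51321)) = sqrt(-256050 + 157376*(-1/51321)) = sqrt(-256050 - 157376/51321) = sqrt(-13140899426/51321) = I*sqrt(674404099441746)/51321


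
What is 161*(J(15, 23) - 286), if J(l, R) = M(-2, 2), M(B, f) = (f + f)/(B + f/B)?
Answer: -138782/3 ≈ -46261.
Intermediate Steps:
M(B, f) = 2*f/(B + f/B) (M(B, f) = (2*f)/(B + f/B) = 2*f/(B + f/B))
J(l, R) = -4/3 (J(l, R) = 2*(-2)*2/(2 + (-2)**2) = 2*(-2)*2/(2 + 4) = 2*(-2)*2/6 = 2*(-2)*2*(1/6) = -4/3)
161*(J(15, 23) - 286) = 161*(-4/3 - 286) = 161*(-862/3) = -138782/3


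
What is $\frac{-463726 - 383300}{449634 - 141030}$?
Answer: $- \frac{141171}{51434} \approx -2.7447$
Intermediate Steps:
$\frac{-463726 - 383300}{449634 - 141030} = - \frac{847026}{308604} = \left(-847026\right) \frac{1}{308604} = - \frac{141171}{51434}$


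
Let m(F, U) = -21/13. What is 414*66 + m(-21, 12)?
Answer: 355191/13 ≈ 27322.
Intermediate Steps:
m(F, U) = -21/13 (m(F, U) = -21*1/13 = -21/13)
414*66 + m(-21, 12) = 414*66 - 21/13 = 27324 - 21/13 = 355191/13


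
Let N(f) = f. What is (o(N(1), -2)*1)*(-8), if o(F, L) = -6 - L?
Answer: 32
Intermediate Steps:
(o(N(1), -2)*1)*(-8) = ((-6 - 1*(-2))*1)*(-8) = ((-6 + 2)*1)*(-8) = -4*1*(-8) = -4*(-8) = 32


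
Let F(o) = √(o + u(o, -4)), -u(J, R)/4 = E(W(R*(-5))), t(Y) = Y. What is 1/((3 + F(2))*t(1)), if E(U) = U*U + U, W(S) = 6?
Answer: 3/175 - I*√166/175 ≈ 0.017143 - 0.073623*I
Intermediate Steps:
E(U) = U + U² (E(U) = U² + U = U + U²)
u(J, R) = -168 (u(J, R) = -24*(1 + 6) = -24*7 = -4*42 = -168)
F(o) = √(-168 + o) (F(o) = √(o - 168) = √(-168 + o))
1/((3 + F(2))*t(1)) = 1/((3 + √(-168 + 2))*1) = 1/((3 + √(-166))*1) = 1/((3 + I*√166)*1) = 1/(3 + I*√166)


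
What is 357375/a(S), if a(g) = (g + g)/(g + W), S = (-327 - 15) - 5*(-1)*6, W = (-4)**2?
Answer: 4407625/26 ≈ 1.6952e+5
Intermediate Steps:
W = 16
S = -312 (S = -342 + 5*6 = -342 + 30 = -312)
a(g) = 2*g/(16 + g) (a(g) = (g + g)/(g + 16) = (2*g)/(16 + g) = 2*g/(16 + g))
357375/a(S) = 357375/((2*(-312)/(16 - 312))) = 357375/((2*(-312)/(-296))) = 357375/((2*(-312)*(-1/296))) = 357375/(78/37) = 357375*(37/78) = 4407625/26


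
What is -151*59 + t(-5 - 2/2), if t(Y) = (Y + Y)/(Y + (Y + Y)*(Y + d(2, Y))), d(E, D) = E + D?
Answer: -169273/19 ≈ -8909.1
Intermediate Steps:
d(E, D) = D + E
t(Y) = 2*Y/(Y + 2*Y*(2 + 2*Y)) (t(Y) = (Y + Y)/(Y + (Y + Y)*(Y + (Y + 2))) = (2*Y)/(Y + (2*Y)*(Y + (2 + Y))) = (2*Y)/(Y + (2*Y)*(2 + 2*Y)) = (2*Y)/(Y + 2*Y*(2 + 2*Y)) = 2*Y/(Y + 2*Y*(2 + 2*Y)))
-151*59 + t(-5 - 2/2) = -151*59 + 2/(5 + 4*(-5 - 2/2)) = -8909 + 2/(5 + 4*(-5 - 2*½)) = -8909 + 2/(5 + 4*(-5 - 1)) = -8909 + 2/(5 + 4*(-6)) = -8909 + 2/(5 - 24) = -8909 + 2/(-19) = -8909 + 2*(-1/19) = -8909 - 2/19 = -169273/19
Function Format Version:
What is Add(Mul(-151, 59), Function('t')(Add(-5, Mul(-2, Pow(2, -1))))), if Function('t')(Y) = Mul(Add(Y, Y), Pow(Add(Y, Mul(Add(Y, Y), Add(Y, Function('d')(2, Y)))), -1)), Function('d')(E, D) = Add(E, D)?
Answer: Rational(-169273, 19) ≈ -8909.1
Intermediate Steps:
Function('d')(E, D) = Add(D, E)
Function('t')(Y) = Mul(2, Y, Pow(Add(Y, Mul(2, Y, Add(2, Mul(2, Y)))), -1)) (Function('t')(Y) = Mul(Add(Y, Y), Pow(Add(Y, Mul(Add(Y, Y), Add(Y, Add(Y, 2)))), -1)) = Mul(Mul(2, Y), Pow(Add(Y, Mul(Mul(2, Y), Add(Y, Add(2, Y)))), -1)) = Mul(Mul(2, Y), Pow(Add(Y, Mul(Mul(2, Y), Add(2, Mul(2, Y)))), -1)) = Mul(Mul(2, Y), Pow(Add(Y, Mul(2, Y, Add(2, Mul(2, Y)))), -1)) = Mul(2, Y, Pow(Add(Y, Mul(2, Y, Add(2, Mul(2, Y)))), -1)))
Add(Mul(-151, 59), Function('t')(Add(-5, Mul(-2, Pow(2, -1))))) = Add(Mul(-151, 59), Mul(2, Pow(Add(5, Mul(4, Add(-5, Mul(-2, Pow(2, -1))))), -1))) = Add(-8909, Mul(2, Pow(Add(5, Mul(4, Add(-5, Mul(-2, Rational(1, 2))))), -1))) = Add(-8909, Mul(2, Pow(Add(5, Mul(4, Add(-5, -1))), -1))) = Add(-8909, Mul(2, Pow(Add(5, Mul(4, -6)), -1))) = Add(-8909, Mul(2, Pow(Add(5, -24), -1))) = Add(-8909, Mul(2, Pow(-19, -1))) = Add(-8909, Mul(2, Rational(-1, 19))) = Add(-8909, Rational(-2, 19)) = Rational(-169273, 19)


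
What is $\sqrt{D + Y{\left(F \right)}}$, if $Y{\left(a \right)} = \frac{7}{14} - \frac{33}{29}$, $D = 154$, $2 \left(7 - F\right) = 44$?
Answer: $\frac{\sqrt{515910}}{58} \approx 12.384$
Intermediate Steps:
$F = -15$ ($F = 7 - 22 = -15$)
$Y{\left(a \right)} = - \frac{37}{58}$ ($Y{\left(a \right)} = 7 \cdot \frac{1}{14} - \frac{33}{29} = \frac{1}{2} - \frac{33}{29} = - \frac{37}{58}$)
$\sqrt{D + Y{\left(F \right)}} = \sqrt{154 - \frac{37}{58}} = \sqrt{\frac{8895}{58}} = \frac{\sqrt{515910}}{58}$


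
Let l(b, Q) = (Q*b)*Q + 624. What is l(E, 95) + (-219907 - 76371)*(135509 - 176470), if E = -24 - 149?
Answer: 12134282457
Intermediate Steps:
E = -173
l(b, Q) = 624 + b*Q² (l(b, Q) = b*Q² + 624 = 624 + b*Q²)
l(E, 95) + (-219907 - 76371)*(135509 - 176470) = (624 - 173*95²) + (-219907 - 76371)*(135509 - 176470) = (624 - 173*9025) - 296278*(-40961) = (624 - 1561325) + 12135843158 = -1560701 + 12135843158 = 12134282457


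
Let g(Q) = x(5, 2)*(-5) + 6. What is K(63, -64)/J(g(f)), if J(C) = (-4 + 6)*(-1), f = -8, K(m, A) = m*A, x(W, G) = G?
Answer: 2016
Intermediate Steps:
K(m, A) = A*m
g(Q) = -4 (g(Q) = 2*(-5) + 6 = -10 + 6 = -4)
J(C) = -2 (J(C) = 2*(-1) = -2)
K(63, -64)/J(g(f)) = -64*63/(-2) = -4032*(-1/2) = 2016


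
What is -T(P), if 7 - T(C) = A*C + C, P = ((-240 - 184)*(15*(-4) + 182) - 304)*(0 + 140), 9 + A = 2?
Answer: 43706873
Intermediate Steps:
A = -7 (A = -9 + 2 = -7)
P = -7284480 (P = (-424*(-60 + 182) - 304)*140 = (-424*122 - 304)*140 = (-51728 - 304)*140 = -52032*140 = -7284480)
T(C) = 7 + 6*C (T(C) = 7 - (-7*C + C) = 7 - (-6)*C = 7 + 6*C)
-T(P) = -(7 + 6*(-7284480)) = -(7 - 43706880) = -1*(-43706873) = 43706873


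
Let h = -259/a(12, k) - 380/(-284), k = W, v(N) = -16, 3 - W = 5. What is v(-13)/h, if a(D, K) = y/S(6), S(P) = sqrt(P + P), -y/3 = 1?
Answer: 323760/1352594209 - 41779808*sqrt(3)/1352594209 ≈ -0.053261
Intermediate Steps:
W = -2 (W = 3 - 1*5 = 3 - 5 = -2)
y = -3 (y = -3*1 = -3)
k = -2
S(P) = sqrt(2)*sqrt(P) (S(P) = sqrt(2*P) = sqrt(2)*sqrt(P))
a(D, K) = -sqrt(3)/2 (a(D, K) = -3*sqrt(3)/6 = -sqrt(3)/2)
h = 95/71 + 518*sqrt(3)/3 (h = -259*(-2*sqrt(3)/3) - 380/(-284) = -(-518)*sqrt(3)/3 - 380*(-1/284) = 518*sqrt(3)/3 + 95/71 = 95/71 + 518*sqrt(3)/3 ≈ 300.41)
v(-13)/h = -16/(95/71 + 518*sqrt(3)/3)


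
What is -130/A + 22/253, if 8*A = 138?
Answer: -514/69 ≈ -7.4493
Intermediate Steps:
A = 69/4 (A = (⅛)*138 = 69/4 ≈ 17.250)
-130/A + 22/253 = -130/69/4 + 22/253 = -130*4/69 + 22*(1/253) = -520/69 + 2/23 = -514/69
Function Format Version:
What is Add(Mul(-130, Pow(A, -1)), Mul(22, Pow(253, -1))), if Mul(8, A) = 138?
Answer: Rational(-514, 69) ≈ -7.4493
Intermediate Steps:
A = Rational(69, 4) (A = Mul(Rational(1, 8), 138) = Rational(69, 4) ≈ 17.250)
Add(Mul(-130, Pow(A, -1)), Mul(22, Pow(253, -1))) = Add(Mul(-130, Pow(Rational(69, 4), -1)), Mul(22, Pow(253, -1))) = Add(Mul(-130, Rational(4, 69)), Mul(22, Rational(1, 253))) = Add(Rational(-520, 69), Rational(2, 23)) = Rational(-514, 69)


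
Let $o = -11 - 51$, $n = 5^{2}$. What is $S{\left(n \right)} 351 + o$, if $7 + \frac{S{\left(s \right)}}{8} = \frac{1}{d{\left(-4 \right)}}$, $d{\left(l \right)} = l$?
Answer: $-20420$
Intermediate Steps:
$n = 25$
$o = -62$ ($o = -11 - 51 = -62$)
$S{\left(s \right)} = -58$ ($S{\left(s \right)} = -56 + \frac{8}{-4} = -56 + 8 \left(- \frac{1}{4}\right) = -56 - 2 = -58$)
$S{\left(n \right)} 351 + o = \left(-58\right) 351 - 62 = -20358 - 62 = -20420$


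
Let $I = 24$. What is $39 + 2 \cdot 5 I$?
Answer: $279$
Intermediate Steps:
$39 + 2 \cdot 5 I = 39 + 2 \cdot 5 \cdot 24 = 39 + 10 \cdot 24 = 39 + 240 = 279$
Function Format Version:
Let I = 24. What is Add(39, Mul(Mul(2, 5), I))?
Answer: 279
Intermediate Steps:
Add(39, Mul(Mul(2, 5), I)) = Add(39, Mul(Mul(2, 5), 24)) = Add(39, Mul(10, 24)) = Add(39, 240) = 279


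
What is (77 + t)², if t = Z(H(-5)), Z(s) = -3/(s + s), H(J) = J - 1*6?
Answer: 2879809/484 ≈ 5950.0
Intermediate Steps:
H(J) = -6 + J (H(J) = J - 6 = -6 + J)
Z(s) = -3/(2*s) (Z(s) = -3*1/(2*s) = -3/(2*s))
t = 3/22 (t = -3/(2*(-6 - 5)) = -3/2/(-11) = -3/2*(-1/11) = 3/22 ≈ 0.13636)
(77 + t)² = (77 + 3/22)² = (1697/22)² = 2879809/484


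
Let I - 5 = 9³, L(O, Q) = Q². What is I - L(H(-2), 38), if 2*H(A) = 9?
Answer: -710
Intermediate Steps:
H(A) = 9/2 (H(A) = (½)*9 = 9/2)
I = 734 (I = 5 + 9³ = 5 + 729 = 734)
I - L(H(-2), 38) = 734 - 1*38² = 734 - 1*1444 = 734 - 1444 = -710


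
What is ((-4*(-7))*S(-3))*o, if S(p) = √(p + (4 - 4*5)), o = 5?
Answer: 140*I*√19 ≈ 610.25*I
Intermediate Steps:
S(p) = √(-16 + p) (S(p) = √(p + (4 - 20)) = √(p - 16) = √(-16 + p))
((-4*(-7))*S(-3))*o = ((-4*(-7))*√(-16 - 3))*5 = (28*√(-19))*5 = (28*(I*√19))*5 = (28*I*√19)*5 = 140*I*√19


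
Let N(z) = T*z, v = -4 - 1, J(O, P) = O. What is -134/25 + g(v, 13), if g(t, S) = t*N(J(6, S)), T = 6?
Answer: -4634/25 ≈ -185.36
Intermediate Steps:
v = -5
N(z) = 6*z
g(t, S) = 36*t (g(t, S) = t*(6*6) = t*36 = 36*t)
-134/25 + g(v, 13) = -134/25 + 36*(-5) = -134*1/25 - 180 = -134/25 - 180 = -4634/25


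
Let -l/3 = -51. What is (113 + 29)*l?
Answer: 21726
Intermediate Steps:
l = 153 (l = -3*(-51) = 153)
(113 + 29)*l = (113 + 29)*153 = 142*153 = 21726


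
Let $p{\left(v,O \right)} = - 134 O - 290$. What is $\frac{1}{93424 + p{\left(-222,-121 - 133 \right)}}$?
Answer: $\frac{1}{127170} \approx 7.8635 \cdot 10^{-6}$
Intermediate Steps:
$p{\left(v,O \right)} = -290 - 134 O$
$\frac{1}{93424 + p{\left(-222,-121 - 133 \right)}} = \frac{1}{93424 - \left(290 + 134 \left(-121 - 133\right)\right)} = \frac{1}{93424 - -33746} = \frac{1}{93424 + \left(-290 + 34036\right)} = \frac{1}{93424 + 33746} = \frac{1}{127170}$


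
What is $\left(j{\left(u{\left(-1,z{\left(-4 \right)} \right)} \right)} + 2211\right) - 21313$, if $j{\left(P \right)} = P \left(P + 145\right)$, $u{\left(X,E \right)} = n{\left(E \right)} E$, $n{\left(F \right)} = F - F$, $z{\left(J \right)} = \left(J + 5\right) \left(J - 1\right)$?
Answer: $-19102$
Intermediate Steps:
$z{\left(J \right)} = \left(-1 + J\right) \left(5 + J\right)$ ($z{\left(J \right)} = \left(5 + J\right) \left(-1 + J\right) = \left(-1 + J\right) \left(5 + J\right)$)
$n{\left(F \right)} = 0$
$u{\left(X,E \right)} = 0$ ($u{\left(X,E \right)} = 0 E = 0$)
$j{\left(P \right)} = P \left(145 + P\right)$
$\left(j{\left(u{\left(-1,z{\left(-4 \right)} \right)} \right)} + 2211\right) - 21313 = \left(0 \left(145 + 0\right) + 2211\right) - 21313 = \left(0 \cdot 145 + 2211\right) - 21313 = \left(0 + 2211\right) - 21313 = 2211 - 21313 = -19102$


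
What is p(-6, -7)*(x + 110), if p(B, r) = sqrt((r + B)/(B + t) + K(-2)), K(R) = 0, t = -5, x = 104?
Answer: 214*sqrt(143)/11 ≈ 232.64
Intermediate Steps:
p(B, r) = sqrt((B + r)/(-5 + B)) (p(B, r) = sqrt((r + B)/(B - 5) + 0) = sqrt((B + r)/(-5 + B) + 0) = sqrt((B + r)/(-5 + B)))
p(-6, -7)*(x + 110) = sqrt((-6 - 7)/(-5 - 6))*(104 + 110) = sqrt(-13/(-11))*214 = sqrt(-1/11*(-13))*214 = sqrt(13/11)*214 = (sqrt(143)/11)*214 = 214*sqrt(143)/11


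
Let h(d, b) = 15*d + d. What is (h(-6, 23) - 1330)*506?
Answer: -721556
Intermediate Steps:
h(d, b) = 16*d
(h(-6, 23) - 1330)*506 = (16*(-6) - 1330)*506 = (-96 - 1330)*506 = -1426*506 = -721556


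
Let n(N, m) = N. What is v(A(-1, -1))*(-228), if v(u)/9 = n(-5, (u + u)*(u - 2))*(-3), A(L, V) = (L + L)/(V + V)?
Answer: -30780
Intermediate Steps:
A(L, V) = L/V (A(L, V) = (2*L)/((2*V)) = (2*L)*(1/(2*V)) = L/V)
v(u) = 135 (v(u) = 9*(-5*(-3)) = 9*15 = 135)
v(A(-1, -1))*(-228) = 135*(-228) = -30780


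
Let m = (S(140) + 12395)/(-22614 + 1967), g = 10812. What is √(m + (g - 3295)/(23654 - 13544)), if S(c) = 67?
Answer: √6097888793294430/208741170 ≈ 0.37409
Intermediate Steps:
m = -12462/20647 (m = (67 + 12395)/(-22614 + 1967) = 12462/(-20647) = 12462*(-1/20647) = -12462/20647 ≈ -0.60357)
√(m + (g - 3295)/(23654 - 13544)) = √(-12462/20647 + (10812 - 3295)/(23654 - 13544)) = √(-12462/20647 + 7517/10110) = √(29212679/208741170) = √6097888793294430/208741170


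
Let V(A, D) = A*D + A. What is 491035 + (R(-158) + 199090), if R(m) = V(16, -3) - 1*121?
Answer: 689972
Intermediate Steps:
V(A, D) = A + A*D
R(m) = -153 (R(m) = 16*(1 - 3) - 1*121 = 16*(-2) - 121 = -32 - 121 = -153)
491035 + (R(-158) + 199090) = 491035 + (-153 + 199090) = 491035 + 198937 = 689972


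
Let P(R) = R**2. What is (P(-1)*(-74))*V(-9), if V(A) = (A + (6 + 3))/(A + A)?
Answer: 0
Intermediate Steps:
V(A) = (9 + A)/(2*A) (V(A) = (A + 9)/((2*A)) = (9 + A)*(1/(2*A)) = (9 + A)/(2*A))
(P(-1)*(-74))*V(-9) = ((-1)**2*(-74))*((1/2)*(9 - 9)/(-9)) = (1*(-74))*((1/2)*(-1/9)*0) = -74*0 = 0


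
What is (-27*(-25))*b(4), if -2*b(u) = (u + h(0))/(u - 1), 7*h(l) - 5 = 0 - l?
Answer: -7425/14 ≈ -530.36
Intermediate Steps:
h(l) = 5/7 - l/7 (h(l) = 5/7 + (0 - l)/7 = 5/7 + (-l)/7 = 5/7 - l/7)
b(u) = -(5/7 + u)/(2*(-1 + u)) (b(u) = -(u + (5/7 - 1/7*0))/(2*(u - 1)) = -(u + (5/7 + 0))/(2*(-1 + u)) = -(u + 5/7)/(2*(-1 + u)) = -(5/7 + u)/(2*(-1 + u)))
(-27*(-25))*b(4) = (-27*(-25))*((-5 - 7*4)/(14*(-1 + 4))) = 675*((1/14)*(-5 - 28)/3) = 675*((1/14)*(1/3)*(-33)) = 675*(-11/14) = -7425/14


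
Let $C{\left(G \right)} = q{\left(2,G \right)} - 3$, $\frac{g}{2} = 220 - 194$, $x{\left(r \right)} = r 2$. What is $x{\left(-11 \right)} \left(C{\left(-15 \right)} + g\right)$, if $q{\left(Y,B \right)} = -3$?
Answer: $-1012$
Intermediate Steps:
$x{\left(r \right)} = 2 r$
$g = 52$ ($g = 2 \left(220 - 194\right) = 2 \cdot 26 = 52$)
$C{\left(G \right)} = -6$ ($C{\left(G \right)} = -3 - 3 = -6$)
$x{\left(-11 \right)} \left(C{\left(-15 \right)} + g\right) = 2 \left(-11\right) \left(-6 + 52\right) = \left(-22\right) 46 = -1012$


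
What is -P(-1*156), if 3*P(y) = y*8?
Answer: 416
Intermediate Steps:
P(y) = 8*y/3 (P(y) = (y*8)/3 = (8*y)/3 = 8*y/3)
-P(-1*156) = -8*(-1*156)/3 = -8*(-156)/3 = -1*(-416) = 416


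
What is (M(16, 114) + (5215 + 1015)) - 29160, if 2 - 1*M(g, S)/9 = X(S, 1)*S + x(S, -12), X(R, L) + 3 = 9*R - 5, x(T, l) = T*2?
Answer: -1069432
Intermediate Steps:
x(T, l) = 2*T
X(R, L) = -8 + 9*R (X(R, L) = -3 + (9*R - 5) = -3 + (-5 + 9*R) = -8 + 9*R)
M(g, S) = 18 - 18*S - 9*S*(-8 + 9*S) (M(g, S) = 18 - 9*((-8 + 9*S)*S + 2*S) = 18 - 9*(S*(-8 + 9*S) + 2*S) = 18 - 9*(2*S + S*(-8 + 9*S)) = 18 + (-18*S - 9*S*(-8 + 9*S)) = 18 - 18*S - 9*S*(-8 + 9*S))
(M(16, 114) + (5215 + 1015)) - 29160 = ((18 - 81*114**2 + 54*114) + (5215 + 1015)) - 29160 = ((18 - 81*12996 + 6156) + 6230) - 29160 = ((18 - 1052676 + 6156) + 6230) - 29160 = (-1046502 + 6230) - 29160 = -1040272 - 29160 = -1069432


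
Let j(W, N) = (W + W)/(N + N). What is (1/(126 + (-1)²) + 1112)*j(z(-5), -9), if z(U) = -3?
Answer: 47075/127 ≈ 370.67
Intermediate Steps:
j(W, N) = W/N (j(W, N) = (2*W)/((2*N)) = (2*W)*(1/(2*N)) = W/N)
(1/(126 + (-1)²) + 1112)*j(z(-5), -9) = (1/(126 + (-1)²) + 1112)*(-3/(-9)) = (1/(126 + 1) + 1112)*(-3*(-⅑)) = (1/127 + 1112)*(⅓) = (141225/127)*(⅓) = 47075/127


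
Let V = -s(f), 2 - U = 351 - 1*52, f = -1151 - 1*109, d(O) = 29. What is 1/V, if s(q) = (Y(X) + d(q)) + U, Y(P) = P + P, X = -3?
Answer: 1/274 ≈ 0.0036496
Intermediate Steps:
f = -1260 (f = -1151 - 109 = -1260)
Y(P) = 2*P
U = -297 (U = 2 - (351 - 1*52) = 2 - (351 - 52) = 2 - 1*299 = 2 - 299 = -297)
s(q) = -274 (s(q) = (2*(-3) + 29) - 297 = (-6 + 29) - 297 = 23 - 297 = -274)
V = 274 (V = -1*(-274) = 274)
1/V = 1/274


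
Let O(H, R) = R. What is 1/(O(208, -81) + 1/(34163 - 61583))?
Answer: -27420/2221021 ≈ -0.012346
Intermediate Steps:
1/(O(208, -81) + 1/(34163 - 61583)) = 1/(-81 + 1/(34163 - 61583)) = 1/(-81 + 1/(-27420)) = 1/(-81 - 1/27420) = 1/(-2221021/27420) = -27420/2221021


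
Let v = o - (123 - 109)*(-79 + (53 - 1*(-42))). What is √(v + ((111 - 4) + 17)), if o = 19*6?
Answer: √14 ≈ 3.7417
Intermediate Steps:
o = 114
v = -110 (v = 114 - (123 - 109)*(-79 + (53 - 1*(-42))) = 114 - 14*(-79 + (53 + 42)) = 114 - 14*(-79 + 95) = 114 - 14*16 = 114 - 1*224 = 114 - 224 = -110)
√(v + ((111 - 4) + 17)) = √(-110 + ((111 - 4) + 17)) = √(-110 + (107 + 17)) = √(-110 + 124) = √14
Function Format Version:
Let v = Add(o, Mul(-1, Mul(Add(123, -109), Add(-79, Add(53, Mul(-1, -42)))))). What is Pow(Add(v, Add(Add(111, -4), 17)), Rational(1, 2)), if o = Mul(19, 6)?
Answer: Pow(14, Rational(1, 2)) ≈ 3.7417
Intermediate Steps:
o = 114
v = -110 (v = Add(114, Mul(-1, Mul(Add(123, -109), Add(-79, Add(53, Mul(-1, -42)))))) = Add(114, Mul(-1, Mul(14, Add(-79, Add(53, 42))))) = Add(114, Mul(-1, Mul(14, Add(-79, 95)))) = Add(114, Mul(-1, Mul(14, 16))) = Add(114, Mul(-1, 224)) = Add(114, -224) = -110)
Pow(Add(v, Add(Add(111, -4), 17)), Rational(1, 2)) = Pow(Add(-110, Add(Add(111, -4), 17)), Rational(1, 2)) = Pow(Add(-110, Add(107, 17)), Rational(1, 2)) = Pow(Add(-110, 124), Rational(1, 2)) = Pow(14, Rational(1, 2))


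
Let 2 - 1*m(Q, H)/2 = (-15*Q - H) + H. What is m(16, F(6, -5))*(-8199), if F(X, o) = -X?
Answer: -3968316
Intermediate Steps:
m(Q, H) = 4 + 30*Q (m(Q, H) = 4 - 2*((-15*Q - H) + H) = 4 - 2*((-H - 15*Q) + H) = 4 - (-30)*Q = 4 + 30*Q)
m(16, F(6, -5))*(-8199) = (4 + 30*16)*(-8199) = (4 + 480)*(-8199) = 484*(-8199) = -3968316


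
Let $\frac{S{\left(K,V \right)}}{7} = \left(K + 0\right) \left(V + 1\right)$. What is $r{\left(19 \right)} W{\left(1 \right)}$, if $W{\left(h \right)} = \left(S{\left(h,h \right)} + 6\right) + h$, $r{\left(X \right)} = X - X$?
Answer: $0$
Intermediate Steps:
$r{\left(X \right)} = 0$
$S{\left(K,V \right)} = 7 K \left(1 + V\right)$ ($S{\left(K,V \right)} = 7 \left(K + 0\right) \left(V + 1\right) = 7 K \left(1 + V\right)$)
$W{\left(h \right)} = 6 + h + 7 h \left(1 + h\right)$ ($W{\left(h \right)} = \left(7 h \left(1 + h\right) + 6\right) + h = \left(6 + 7 h \left(1 + h\right)\right) + h = 6 + h + 7 h \left(1 + h\right)$)
$r{\left(19 \right)} W{\left(1 \right)} = 0 \left(6 + 1 + 7 \cdot 1 \left(1 + 1\right)\right) = 0 \left(6 + 1 + 7 \cdot 1 \cdot 2\right) = 0 \left(6 + 1 + 14\right) = 0 \cdot 21 = 0$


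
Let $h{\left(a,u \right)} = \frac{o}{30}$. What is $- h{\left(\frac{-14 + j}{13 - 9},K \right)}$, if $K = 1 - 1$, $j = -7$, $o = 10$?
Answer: $- \frac{1}{3} \approx -0.33333$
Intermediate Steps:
$K = 0$ ($K = 1 - 1 = 0$)
$h{\left(a,u \right)} = \frac{1}{3}$ ($h{\left(a,u \right)} = \frac{10}{30} = 10 \cdot \frac{1}{30} = \frac{1}{3}$)
$- h{\left(\frac{-14 + j}{13 - 9},K \right)} = \left(-1\right) \frac{1}{3} = - \frac{1}{3}$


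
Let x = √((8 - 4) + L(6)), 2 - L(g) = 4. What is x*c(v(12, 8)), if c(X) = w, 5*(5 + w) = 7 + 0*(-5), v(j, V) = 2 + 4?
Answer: -18*√2/5 ≈ -5.0912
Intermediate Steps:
L(g) = -2 (L(g) = 2 - 1*4 = 2 - 4 = -2)
v(j, V) = 6
w = -18/5 (w = -5 + (7 + 0*(-5))/5 = -5 + (7 + 0)/5 = -5 + (⅕)*7 = -5 + 7/5 = -18/5 ≈ -3.6000)
c(X) = -18/5
x = √2 (x = √((8 - 4) - 2) = √(4 - 2) = √2 ≈ 1.4142)
x*c(v(12, 8)) = √2*(-18/5) = -18*√2/5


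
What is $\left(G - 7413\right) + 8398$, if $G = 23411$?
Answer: $24396$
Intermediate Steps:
$\left(G - 7413\right) + 8398 = \left(23411 - 7413\right) + 8398 = 15998 + 8398 = 24396$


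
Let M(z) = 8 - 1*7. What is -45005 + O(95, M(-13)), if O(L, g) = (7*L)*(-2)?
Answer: -46335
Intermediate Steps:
M(z) = 1 (M(z) = 8 - 7 = 1)
O(L, g) = -14*L
-45005 + O(95, M(-13)) = -45005 - 14*95 = -45005 - 1330 = -46335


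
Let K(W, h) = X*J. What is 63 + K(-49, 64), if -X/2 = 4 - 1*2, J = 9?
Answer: 27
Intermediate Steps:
X = -4 (X = -2*(4 - 1*2) = -2*(4 - 2) = -2*2 = -4)
K(W, h) = -36 (K(W, h) = -4*9 = -36)
63 + K(-49, 64) = 63 - 36 = 27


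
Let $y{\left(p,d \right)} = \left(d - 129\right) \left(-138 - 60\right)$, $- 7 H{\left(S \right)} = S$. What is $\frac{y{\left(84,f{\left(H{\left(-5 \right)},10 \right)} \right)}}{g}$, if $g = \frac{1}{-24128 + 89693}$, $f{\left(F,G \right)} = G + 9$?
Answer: $1428005700$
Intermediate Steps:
$H{\left(S \right)} = - \frac{S}{7}$
$f{\left(F,G \right)} = 9 + G$
$g = \frac{1}{65565} \approx 1.5252 \cdot 10^{-5}$
$y{\left(p,d \right)} = 25542 - 198 d$ ($y{\left(p,d \right)} = \left(-129 + d\right) \left(-198\right) = 25542 - 198 d$)
$\frac{y{\left(84,f{\left(H{\left(-5 \right)},10 \right)} \right)}}{g} = \left(25542 - 198 \left(9 + 10\right)\right) \frac{1}{\frac{1}{65565}} = \left(25542 - 3762\right) 65565 = 21780 \cdot 65565 = 1428005700$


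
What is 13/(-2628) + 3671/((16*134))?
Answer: 2404879/1408608 ≈ 1.7073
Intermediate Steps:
13/(-2628) + 3671/((16*134)) = 13*(-1/2628) + 3671/2144 = -13/2628 + 3671*(1/2144) = -13/2628 + 3671/2144 = 2404879/1408608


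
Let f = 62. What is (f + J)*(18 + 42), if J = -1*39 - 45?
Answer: -1320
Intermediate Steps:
J = -84 (J = -39 - 45 = -84)
(f + J)*(18 + 42) = (62 - 84)*(18 + 42) = -22*60 = -1320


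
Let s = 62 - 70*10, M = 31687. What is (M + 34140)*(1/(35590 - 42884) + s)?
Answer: -306330749871/7294 ≈ -4.1998e+7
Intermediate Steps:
s = -638 (s = 62 - 700 = -638)
(M + 34140)*(1/(35590 - 42884) + s) = (31687 + 34140)*(1/(35590 - 42884) - 638) = 65827*(1/(-7294) - 638) = 65827*(-1/7294 - 638) = 65827*(-4653573/7294) = -306330749871/7294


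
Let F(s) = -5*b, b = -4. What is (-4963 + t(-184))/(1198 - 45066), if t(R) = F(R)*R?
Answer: 8643/43868 ≈ 0.19702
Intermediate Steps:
F(s) = 20 (F(s) = -5*(-4) = 20)
t(R) = 20*R
(-4963 + t(-184))/(1198 - 45066) = (-4963 + 20*(-184))/(1198 - 45066) = (-4963 - 3680)/(-43868) = -8643*(-1/43868) = 8643/43868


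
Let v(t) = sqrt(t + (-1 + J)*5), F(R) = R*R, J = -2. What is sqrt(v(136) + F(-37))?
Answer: 2*sqrt(345) ≈ 37.148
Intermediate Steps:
F(R) = R**2
v(t) = sqrt(-15 + t) (v(t) = sqrt(t + (-1 - 2)*5) = sqrt(t - 3*5) = sqrt(t - 15) = sqrt(-15 + t))
sqrt(v(136) + F(-37)) = sqrt(sqrt(-15 + 136) + (-37)**2) = sqrt(sqrt(121) + 1369) = sqrt(11 + 1369) = sqrt(1380) = 2*sqrt(345)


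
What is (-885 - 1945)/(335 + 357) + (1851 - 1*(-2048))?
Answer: 1347639/346 ≈ 3894.9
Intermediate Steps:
(-885 - 1945)/(335 + 357) + (1851 - 1*(-2048)) = -2830/692 + (1851 + 2048) = -2830*1/692 + 3899 = -1415/346 + 3899 = 1347639/346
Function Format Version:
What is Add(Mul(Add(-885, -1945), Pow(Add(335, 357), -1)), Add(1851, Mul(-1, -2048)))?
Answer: Rational(1347639, 346) ≈ 3894.9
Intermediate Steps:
Add(Mul(Add(-885, -1945), Pow(Add(335, 357), -1)), Add(1851, Mul(-1, -2048))) = Add(Mul(-2830, Pow(692, -1)), Add(1851, 2048)) = Add(Mul(-2830, Rational(1, 692)), 3899) = Add(Rational(-1415, 346), 3899) = Rational(1347639, 346)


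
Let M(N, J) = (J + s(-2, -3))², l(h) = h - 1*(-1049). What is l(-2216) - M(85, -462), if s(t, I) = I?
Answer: -217392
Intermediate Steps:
l(h) = 1049 + h (l(h) = h + 1049 = 1049 + h)
M(N, J) = (-3 + J)² (M(N, J) = (J - 3)² = (-3 + J)²)
l(-2216) - M(85, -462) = (1049 - 2216) - (-3 - 462)² = -1167 - 1*(-465)² = -1167 - 1*216225 = -1167 - 216225 = -217392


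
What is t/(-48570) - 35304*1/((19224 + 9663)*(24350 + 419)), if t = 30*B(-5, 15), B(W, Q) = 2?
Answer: -496053794/386132634919 ≈ -0.0012847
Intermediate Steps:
t = 60 (t = 30*2 = 60)
t/(-48570) - 35304*1/((19224 + 9663)*(24350 + 419)) = 60/(-48570) - 35304*1/((19224 + 9663)*(24350 + 419)) = 60*(-1/48570) - 35304/(28887*24769) = -2/1619 - 35304/715502103 = -2/1619 - 35304*1/715502103 = -2/1619 - 11768/238500701 = -496053794/386132634919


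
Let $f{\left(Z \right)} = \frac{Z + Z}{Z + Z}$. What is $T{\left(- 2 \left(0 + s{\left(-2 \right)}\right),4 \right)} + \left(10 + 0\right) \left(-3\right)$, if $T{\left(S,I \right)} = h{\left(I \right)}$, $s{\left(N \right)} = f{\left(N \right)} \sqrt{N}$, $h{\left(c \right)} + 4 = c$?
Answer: $-30$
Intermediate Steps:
$f{\left(Z \right)} = 1$ ($f{\left(Z \right)} = \frac{2 Z}{2 Z} = 2 Z \frac{1}{2 Z} = 1$)
$h{\left(c \right)} = -4 + c$
$s{\left(N \right)} = \sqrt{N}$ ($s{\left(N \right)} = 1 \sqrt{N} = \sqrt{N}$)
$T{\left(S,I \right)} = -4 + I$
$T{\left(- 2 \left(0 + s{\left(-2 \right)}\right),4 \right)} + \left(10 + 0\right) \left(-3\right) = \left(-4 + 4\right) + \left(10 + 0\right) \left(-3\right) = 0 + 10 \left(-3\right) = 0 - 30 = -30$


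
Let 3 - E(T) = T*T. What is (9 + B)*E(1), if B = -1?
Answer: 16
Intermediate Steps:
E(T) = 3 - T**2 (E(T) = 3 - T*T = 3 - T**2)
(9 + B)*E(1) = (9 - 1)*(3 - 1*1**2) = 8*(3 - 1*1) = 8*(3 - 1) = 8*2 = 16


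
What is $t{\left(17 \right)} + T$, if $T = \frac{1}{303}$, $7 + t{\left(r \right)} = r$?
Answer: $\frac{3031}{303} \approx 10.003$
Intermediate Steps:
$t{\left(r \right)} = -7 + r$
$T = \frac{1}{303} \approx 0.0033003$
$t{\left(17 \right)} + T = \left(-7 + 17\right) + \frac{1}{303} = 10 + \frac{1}{303} = \frac{3031}{303}$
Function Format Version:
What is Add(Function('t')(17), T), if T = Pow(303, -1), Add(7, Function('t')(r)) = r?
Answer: Rational(3031, 303) ≈ 10.003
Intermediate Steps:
Function('t')(r) = Add(-7, r)
T = Rational(1, 303) ≈ 0.0033003
Add(Function('t')(17), T) = Add(Add(-7, 17), Rational(1, 303)) = Add(10, Rational(1, 303)) = Rational(3031, 303)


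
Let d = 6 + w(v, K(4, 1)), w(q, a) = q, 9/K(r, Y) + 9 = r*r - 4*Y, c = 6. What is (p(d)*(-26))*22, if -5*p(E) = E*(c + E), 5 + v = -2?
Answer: -572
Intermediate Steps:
v = -7 (v = -5 - 2 = -7)
K(r, Y) = 9/(-9 + r² - 4*Y) (K(r, Y) = 9/(-9 + (r*r - 4*Y)) = 9/(-9 + (r² - 4*Y)) = 9/(-9 + r² - 4*Y))
d = -1 (d = 6 - 7 = -1)
p(E) = -E*(6 + E)/5
(p(d)*(-26))*22 = (-⅕*(-1)*(6 - 1)*(-26))*22 = (-⅕*(-1)*5*(-26))*22 = (1*(-26))*22 = -26*22 = -572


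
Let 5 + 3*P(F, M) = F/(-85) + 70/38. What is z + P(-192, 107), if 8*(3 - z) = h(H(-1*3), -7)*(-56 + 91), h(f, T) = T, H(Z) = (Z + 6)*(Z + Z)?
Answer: 430563/12920 ≈ 33.325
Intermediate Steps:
H(Z) = 2*Z*(6 + Z) (H(Z) = (6 + Z)*(2*Z) = 2*Z*(6 + Z))
P(F, M) = -20/19 - F/255 (P(F, M) = -5/3 + (F/(-85) + 70/38)/3 = -5/3 + (F*(-1/85) + 70*(1/38))/3 = -5/3 + (-F/85 + 35/19)/3 = -5/3 + (35/19 - F/85)/3 = -5/3 + (35/57 - F/255) = -20/19 - F/255)
z = 269/8 (z = 3 - (-7)*(-56 + 91)/8 = 3 - (-7)*35/8 = 3 - 1/8*(-245) = 3 + 245/8 = 269/8 ≈ 33.625)
z + P(-192, 107) = 269/8 + (-20/19 - 1/255*(-192)) = 269/8 + (-20/19 + 64/85) = 269/8 - 484/1615 = 430563/12920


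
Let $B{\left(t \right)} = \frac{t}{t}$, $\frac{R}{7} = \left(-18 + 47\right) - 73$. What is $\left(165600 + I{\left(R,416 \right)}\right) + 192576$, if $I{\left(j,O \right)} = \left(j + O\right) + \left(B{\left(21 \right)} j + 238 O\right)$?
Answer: $456984$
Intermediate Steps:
$R = -308$ ($R = 7 \left(\left(-18 + 47\right) - 73\right) = 7 \left(29 - 73\right) = 7 \left(-44\right) = -308$)
$B{\left(t \right)} = 1$
$I{\left(j,O \right)} = 2 j + 239 O$ ($I{\left(j,O \right)} = \left(j + O\right) + \left(1 j + 238 O\right) = \left(O + j\right) + \left(j + 238 O\right) = 2 j + 239 O$)
$\left(165600 + I{\left(R,416 \right)}\right) + 192576 = \left(165600 + \left(2 \left(-308\right) + 239 \cdot 416\right)\right) + 192576 = \left(165600 + \left(-616 + 99424\right)\right) + 192576 = \left(165600 + 98808\right) + 192576 = 264408 + 192576 = 456984$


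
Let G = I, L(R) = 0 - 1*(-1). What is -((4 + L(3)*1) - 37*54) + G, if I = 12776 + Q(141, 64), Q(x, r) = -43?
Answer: 14726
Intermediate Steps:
L(R) = 1 (L(R) = 0 + 1 = 1)
I = 12733 (I = 12776 - 43 = 12733)
G = 12733
-((4 + L(3)*1) - 37*54) + G = -((4 + 1*1) - 37*54) + 12733 = -((4 + 1) - 1998) + 12733 = -(5 - 1998) + 12733 = -1*(-1993) + 12733 = 1993 + 12733 = 14726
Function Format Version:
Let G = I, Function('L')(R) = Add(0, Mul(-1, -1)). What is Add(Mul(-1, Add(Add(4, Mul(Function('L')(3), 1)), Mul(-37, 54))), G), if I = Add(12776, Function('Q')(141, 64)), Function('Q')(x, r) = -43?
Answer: 14726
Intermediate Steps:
Function('L')(R) = 1 (Function('L')(R) = Add(0, 1) = 1)
I = 12733 (I = Add(12776, -43) = 12733)
G = 12733
Add(Mul(-1, Add(Add(4, Mul(Function('L')(3), 1)), Mul(-37, 54))), G) = Add(Mul(-1, Add(Add(4, Mul(1, 1)), Mul(-37, 54))), 12733) = Add(Mul(-1, Add(Add(4, 1), -1998)), 12733) = Add(Mul(-1, Add(5, -1998)), 12733) = Add(Mul(-1, -1993), 12733) = Add(1993, 12733) = 14726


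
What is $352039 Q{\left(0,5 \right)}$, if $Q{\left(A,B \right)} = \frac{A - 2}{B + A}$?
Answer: $- \frac{704078}{5} \approx -1.4082 \cdot 10^{5}$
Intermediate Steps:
$Q{\left(A,B \right)} = \frac{-2 + A}{A + B}$
$352039 Q{\left(0,5 \right)} = 352039 \frac{-2 + 0}{0 + 5} = 352039 \cdot \frac{1}{5} \left(-2\right) = 352039 \left(- \frac{2}{5}\right) = - \frac{704078}{5}$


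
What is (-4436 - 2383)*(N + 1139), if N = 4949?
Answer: -41514072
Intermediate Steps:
(-4436 - 2383)*(N + 1139) = (-4436 - 2383)*(4949 + 1139) = -6819*6088 = -41514072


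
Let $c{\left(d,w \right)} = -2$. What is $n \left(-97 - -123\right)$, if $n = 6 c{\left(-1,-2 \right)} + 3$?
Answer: $-234$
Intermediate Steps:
$n = -9$ ($n = 6 \left(-2\right) + 3 = -12 + 3 = -9$)
$n \left(-97 - -123\right) = - 9 \left(-97 - -123\right) = - 9 \left(-97 + 123\right) = \left(-9\right) 26 = -234$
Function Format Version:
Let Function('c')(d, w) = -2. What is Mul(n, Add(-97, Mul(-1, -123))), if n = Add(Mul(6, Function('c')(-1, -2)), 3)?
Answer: -234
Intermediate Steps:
n = -9 (n = Add(Mul(6, -2), 3) = Add(-12, 3) = -9)
Mul(n, Add(-97, Mul(-1, -123))) = Mul(-9, Add(-97, Mul(-1, -123))) = Mul(-9, Add(-97, 123)) = Mul(-9, 26) = -234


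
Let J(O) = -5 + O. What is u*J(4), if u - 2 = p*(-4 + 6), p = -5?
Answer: 8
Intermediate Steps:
u = -8 (u = 2 - 5*(-4 + 6) = 2 - 5*2 = 2 - 10 = -8)
u*J(4) = -8*(-5 + 4) = -8*(-1) = 8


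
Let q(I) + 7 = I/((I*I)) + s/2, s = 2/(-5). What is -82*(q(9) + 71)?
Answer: -235832/45 ≈ -5240.7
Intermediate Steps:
s = -⅖ (s = 2*(-⅕) = -⅖ ≈ -0.40000)
q(I) = -36/5 + 1/I (q(I) = -7 + (I/((I*I)) - ⅖/2) = -7 + (I/(I²) - ⅖*½) = -7 + (I/I² - ⅕) = -7 + (1/I - ⅕) = -7 + (-⅕ + 1/I) = -36/5 + 1/I)
-82*(q(9) + 71) = -82*((-36/5 + 1/9) + 71) = -82*((-36/5 + ⅑) + 71) = -82*(-319/45 + 71) = -82*2876/45 = -235832/45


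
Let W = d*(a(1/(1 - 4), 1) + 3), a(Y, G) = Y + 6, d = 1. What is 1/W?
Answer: 3/26 ≈ 0.11538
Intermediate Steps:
a(Y, G) = 6 + Y
W = 26/3 (W = 1*((6 + 1/(1 - 4)) + 3) = 1*((6 + 1/(-3)) + 3) = 1*((6 - ⅓) + 3) = 1*(17/3 + 3) = 1*(26/3) = 26/3 ≈ 8.6667)
1/W = 1/(26/3) = 3/26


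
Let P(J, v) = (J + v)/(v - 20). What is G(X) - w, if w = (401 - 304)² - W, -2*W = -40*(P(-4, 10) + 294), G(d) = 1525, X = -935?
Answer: -2016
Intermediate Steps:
P(J, v) = (J + v)/(-20 + v)
W = 5868 (W = -(-20)*((-4 + 10)/(-20 + 10) + 294) = -(-20)*(6/(-10) + 294) = -(-20)*(-⅒*6 + 294) = -(-20)*(-⅗ + 294) = -(-20)*1467/5 = -½*(-11736) = 5868)
w = 3541 (w = (401 - 304)² - 1*5868 = 97² - 5868 = 9409 - 5868 = 3541)
G(X) - w = 1525 - 1*3541 = 1525 - 3541 = -2016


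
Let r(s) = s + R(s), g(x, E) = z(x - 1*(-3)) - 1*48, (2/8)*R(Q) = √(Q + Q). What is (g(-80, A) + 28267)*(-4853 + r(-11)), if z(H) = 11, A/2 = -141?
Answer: -137310720 + 112920*I*√22 ≈ -1.3731e+8 + 5.2964e+5*I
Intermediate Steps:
A = -282 (A = 2*(-141) = -282)
R(Q) = 4*√2*√Q (R(Q) = 4*√(Q + Q) = 4*√(2*Q) = 4*(√2*√Q) = 4*√2*√Q)
g(x, E) = -37 (g(x, E) = 11 - 1*48 = 11 - 48 = -37)
r(s) = s + 4*√2*√s
(g(-80, A) + 28267)*(-4853 + r(-11)) = (-37 + 28267)*(-4853 + (-11 + 4*√2*√(-11))) = 28230*(-4853 + (-11 + 4*√2*(I*√11))) = 28230*(-4853 + (-11 + 4*I*√22)) = 28230*(-4864 + 4*I*√22) = -137310720 + 112920*I*√22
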